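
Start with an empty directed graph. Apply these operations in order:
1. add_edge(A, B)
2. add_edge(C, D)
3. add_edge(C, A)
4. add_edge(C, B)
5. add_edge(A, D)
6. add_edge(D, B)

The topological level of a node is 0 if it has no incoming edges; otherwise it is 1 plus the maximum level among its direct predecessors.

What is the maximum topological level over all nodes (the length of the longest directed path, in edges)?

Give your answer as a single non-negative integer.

Answer: 3

Derivation:
Op 1: add_edge(A, B). Edges now: 1
Op 2: add_edge(C, D). Edges now: 2
Op 3: add_edge(C, A). Edges now: 3
Op 4: add_edge(C, B). Edges now: 4
Op 5: add_edge(A, D). Edges now: 5
Op 6: add_edge(D, B). Edges now: 6
Compute levels (Kahn BFS):
  sources (in-degree 0): C
  process C: level=0
    C->A: in-degree(A)=0, level(A)=1, enqueue
    C->B: in-degree(B)=2, level(B)>=1
    C->D: in-degree(D)=1, level(D)>=1
  process A: level=1
    A->B: in-degree(B)=1, level(B)>=2
    A->D: in-degree(D)=0, level(D)=2, enqueue
  process D: level=2
    D->B: in-degree(B)=0, level(B)=3, enqueue
  process B: level=3
All levels: A:1, B:3, C:0, D:2
max level = 3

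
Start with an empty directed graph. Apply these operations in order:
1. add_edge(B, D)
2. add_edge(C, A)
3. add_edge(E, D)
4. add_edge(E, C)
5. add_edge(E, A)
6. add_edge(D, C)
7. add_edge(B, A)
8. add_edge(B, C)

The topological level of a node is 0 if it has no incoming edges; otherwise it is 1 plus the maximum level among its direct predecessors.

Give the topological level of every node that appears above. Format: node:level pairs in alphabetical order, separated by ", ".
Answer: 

Answer: A:3, B:0, C:2, D:1, E:0

Derivation:
Op 1: add_edge(B, D). Edges now: 1
Op 2: add_edge(C, A). Edges now: 2
Op 3: add_edge(E, D). Edges now: 3
Op 4: add_edge(E, C). Edges now: 4
Op 5: add_edge(E, A). Edges now: 5
Op 6: add_edge(D, C). Edges now: 6
Op 7: add_edge(B, A). Edges now: 7
Op 8: add_edge(B, C). Edges now: 8
Compute levels (Kahn BFS):
  sources (in-degree 0): B, E
  process B: level=0
    B->A: in-degree(A)=2, level(A)>=1
    B->C: in-degree(C)=2, level(C)>=1
    B->D: in-degree(D)=1, level(D)>=1
  process E: level=0
    E->A: in-degree(A)=1, level(A)>=1
    E->C: in-degree(C)=1, level(C)>=1
    E->D: in-degree(D)=0, level(D)=1, enqueue
  process D: level=1
    D->C: in-degree(C)=0, level(C)=2, enqueue
  process C: level=2
    C->A: in-degree(A)=0, level(A)=3, enqueue
  process A: level=3
All levels: A:3, B:0, C:2, D:1, E:0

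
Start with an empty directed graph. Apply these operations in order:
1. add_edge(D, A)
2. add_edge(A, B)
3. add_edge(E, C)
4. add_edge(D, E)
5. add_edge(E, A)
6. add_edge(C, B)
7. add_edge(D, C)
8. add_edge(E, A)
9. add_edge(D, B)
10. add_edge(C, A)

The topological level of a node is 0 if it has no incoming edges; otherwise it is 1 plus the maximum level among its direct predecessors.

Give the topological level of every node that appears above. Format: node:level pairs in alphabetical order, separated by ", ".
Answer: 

Op 1: add_edge(D, A). Edges now: 1
Op 2: add_edge(A, B). Edges now: 2
Op 3: add_edge(E, C). Edges now: 3
Op 4: add_edge(D, E). Edges now: 4
Op 5: add_edge(E, A). Edges now: 5
Op 6: add_edge(C, B). Edges now: 6
Op 7: add_edge(D, C). Edges now: 7
Op 8: add_edge(E, A) (duplicate, no change). Edges now: 7
Op 9: add_edge(D, B). Edges now: 8
Op 10: add_edge(C, A). Edges now: 9
Compute levels (Kahn BFS):
  sources (in-degree 0): D
  process D: level=0
    D->A: in-degree(A)=2, level(A)>=1
    D->B: in-degree(B)=2, level(B)>=1
    D->C: in-degree(C)=1, level(C)>=1
    D->E: in-degree(E)=0, level(E)=1, enqueue
  process E: level=1
    E->A: in-degree(A)=1, level(A)>=2
    E->C: in-degree(C)=0, level(C)=2, enqueue
  process C: level=2
    C->A: in-degree(A)=0, level(A)=3, enqueue
    C->B: in-degree(B)=1, level(B)>=3
  process A: level=3
    A->B: in-degree(B)=0, level(B)=4, enqueue
  process B: level=4
All levels: A:3, B:4, C:2, D:0, E:1

Answer: A:3, B:4, C:2, D:0, E:1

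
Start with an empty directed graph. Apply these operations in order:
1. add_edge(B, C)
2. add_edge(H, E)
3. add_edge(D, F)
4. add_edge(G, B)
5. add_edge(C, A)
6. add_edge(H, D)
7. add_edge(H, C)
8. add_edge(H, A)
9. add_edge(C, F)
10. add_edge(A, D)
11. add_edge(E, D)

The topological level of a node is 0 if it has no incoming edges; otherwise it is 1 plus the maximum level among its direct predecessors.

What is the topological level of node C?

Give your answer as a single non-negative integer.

Op 1: add_edge(B, C). Edges now: 1
Op 2: add_edge(H, E). Edges now: 2
Op 3: add_edge(D, F). Edges now: 3
Op 4: add_edge(G, B). Edges now: 4
Op 5: add_edge(C, A). Edges now: 5
Op 6: add_edge(H, D). Edges now: 6
Op 7: add_edge(H, C). Edges now: 7
Op 8: add_edge(H, A). Edges now: 8
Op 9: add_edge(C, F). Edges now: 9
Op 10: add_edge(A, D). Edges now: 10
Op 11: add_edge(E, D). Edges now: 11
Compute levels (Kahn BFS):
  sources (in-degree 0): G, H
  process G: level=0
    G->B: in-degree(B)=0, level(B)=1, enqueue
  process H: level=0
    H->A: in-degree(A)=1, level(A)>=1
    H->C: in-degree(C)=1, level(C)>=1
    H->D: in-degree(D)=2, level(D)>=1
    H->E: in-degree(E)=0, level(E)=1, enqueue
  process B: level=1
    B->C: in-degree(C)=0, level(C)=2, enqueue
  process E: level=1
    E->D: in-degree(D)=1, level(D)>=2
  process C: level=2
    C->A: in-degree(A)=0, level(A)=3, enqueue
    C->F: in-degree(F)=1, level(F)>=3
  process A: level=3
    A->D: in-degree(D)=0, level(D)=4, enqueue
  process D: level=4
    D->F: in-degree(F)=0, level(F)=5, enqueue
  process F: level=5
All levels: A:3, B:1, C:2, D:4, E:1, F:5, G:0, H:0
level(C) = 2

Answer: 2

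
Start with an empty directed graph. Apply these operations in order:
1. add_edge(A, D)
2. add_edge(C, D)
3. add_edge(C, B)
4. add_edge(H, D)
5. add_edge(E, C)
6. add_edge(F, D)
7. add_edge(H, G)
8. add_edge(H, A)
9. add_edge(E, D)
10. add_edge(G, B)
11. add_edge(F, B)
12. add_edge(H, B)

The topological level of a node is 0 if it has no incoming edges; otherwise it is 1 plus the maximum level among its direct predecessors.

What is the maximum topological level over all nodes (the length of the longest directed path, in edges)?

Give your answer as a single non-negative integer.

Op 1: add_edge(A, D). Edges now: 1
Op 2: add_edge(C, D). Edges now: 2
Op 3: add_edge(C, B). Edges now: 3
Op 4: add_edge(H, D). Edges now: 4
Op 5: add_edge(E, C). Edges now: 5
Op 6: add_edge(F, D). Edges now: 6
Op 7: add_edge(H, G). Edges now: 7
Op 8: add_edge(H, A). Edges now: 8
Op 9: add_edge(E, D). Edges now: 9
Op 10: add_edge(G, B). Edges now: 10
Op 11: add_edge(F, B). Edges now: 11
Op 12: add_edge(H, B). Edges now: 12
Compute levels (Kahn BFS):
  sources (in-degree 0): E, F, H
  process E: level=0
    E->C: in-degree(C)=0, level(C)=1, enqueue
    E->D: in-degree(D)=4, level(D)>=1
  process F: level=0
    F->B: in-degree(B)=3, level(B)>=1
    F->D: in-degree(D)=3, level(D)>=1
  process H: level=0
    H->A: in-degree(A)=0, level(A)=1, enqueue
    H->B: in-degree(B)=2, level(B)>=1
    H->D: in-degree(D)=2, level(D)>=1
    H->G: in-degree(G)=0, level(G)=1, enqueue
  process C: level=1
    C->B: in-degree(B)=1, level(B)>=2
    C->D: in-degree(D)=1, level(D)>=2
  process A: level=1
    A->D: in-degree(D)=0, level(D)=2, enqueue
  process G: level=1
    G->B: in-degree(B)=0, level(B)=2, enqueue
  process D: level=2
  process B: level=2
All levels: A:1, B:2, C:1, D:2, E:0, F:0, G:1, H:0
max level = 2

Answer: 2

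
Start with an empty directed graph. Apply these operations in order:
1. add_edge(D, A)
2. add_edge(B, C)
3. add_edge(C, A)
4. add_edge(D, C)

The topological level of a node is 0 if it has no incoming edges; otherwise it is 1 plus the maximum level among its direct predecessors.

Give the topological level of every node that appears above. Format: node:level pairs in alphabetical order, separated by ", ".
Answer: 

Answer: A:2, B:0, C:1, D:0

Derivation:
Op 1: add_edge(D, A). Edges now: 1
Op 2: add_edge(B, C). Edges now: 2
Op 3: add_edge(C, A). Edges now: 3
Op 4: add_edge(D, C). Edges now: 4
Compute levels (Kahn BFS):
  sources (in-degree 0): B, D
  process B: level=0
    B->C: in-degree(C)=1, level(C)>=1
  process D: level=0
    D->A: in-degree(A)=1, level(A)>=1
    D->C: in-degree(C)=0, level(C)=1, enqueue
  process C: level=1
    C->A: in-degree(A)=0, level(A)=2, enqueue
  process A: level=2
All levels: A:2, B:0, C:1, D:0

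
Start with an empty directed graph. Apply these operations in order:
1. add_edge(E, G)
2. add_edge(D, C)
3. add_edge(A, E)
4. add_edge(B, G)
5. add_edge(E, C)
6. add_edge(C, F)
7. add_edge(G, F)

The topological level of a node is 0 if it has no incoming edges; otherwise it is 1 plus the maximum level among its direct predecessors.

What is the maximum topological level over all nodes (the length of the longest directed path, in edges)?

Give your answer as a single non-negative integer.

Op 1: add_edge(E, G). Edges now: 1
Op 2: add_edge(D, C). Edges now: 2
Op 3: add_edge(A, E). Edges now: 3
Op 4: add_edge(B, G). Edges now: 4
Op 5: add_edge(E, C). Edges now: 5
Op 6: add_edge(C, F). Edges now: 6
Op 7: add_edge(G, F). Edges now: 7
Compute levels (Kahn BFS):
  sources (in-degree 0): A, B, D
  process A: level=0
    A->E: in-degree(E)=0, level(E)=1, enqueue
  process B: level=0
    B->G: in-degree(G)=1, level(G)>=1
  process D: level=0
    D->C: in-degree(C)=1, level(C)>=1
  process E: level=1
    E->C: in-degree(C)=0, level(C)=2, enqueue
    E->G: in-degree(G)=0, level(G)=2, enqueue
  process C: level=2
    C->F: in-degree(F)=1, level(F)>=3
  process G: level=2
    G->F: in-degree(F)=0, level(F)=3, enqueue
  process F: level=3
All levels: A:0, B:0, C:2, D:0, E:1, F:3, G:2
max level = 3

Answer: 3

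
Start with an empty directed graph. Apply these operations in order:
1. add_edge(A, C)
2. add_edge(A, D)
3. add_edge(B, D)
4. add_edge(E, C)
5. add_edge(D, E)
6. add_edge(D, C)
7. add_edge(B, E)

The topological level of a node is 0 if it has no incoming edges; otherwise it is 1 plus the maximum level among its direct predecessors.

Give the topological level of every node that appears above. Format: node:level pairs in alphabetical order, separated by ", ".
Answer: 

Answer: A:0, B:0, C:3, D:1, E:2

Derivation:
Op 1: add_edge(A, C). Edges now: 1
Op 2: add_edge(A, D). Edges now: 2
Op 3: add_edge(B, D). Edges now: 3
Op 4: add_edge(E, C). Edges now: 4
Op 5: add_edge(D, E). Edges now: 5
Op 6: add_edge(D, C). Edges now: 6
Op 7: add_edge(B, E). Edges now: 7
Compute levels (Kahn BFS):
  sources (in-degree 0): A, B
  process A: level=0
    A->C: in-degree(C)=2, level(C)>=1
    A->D: in-degree(D)=1, level(D)>=1
  process B: level=0
    B->D: in-degree(D)=0, level(D)=1, enqueue
    B->E: in-degree(E)=1, level(E)>=1
  process D: level=1
    D->C: in-degree(C)=1, level(C)>=2
    D->E: in-degree(E)=0, level(E)=2, enqueue
  process E: level=2
    E->C: in-degree(C)=0, level(C)=3, enqueue
  process C: level=3
All levels: A:0, B:0, C:3, D:1, E:2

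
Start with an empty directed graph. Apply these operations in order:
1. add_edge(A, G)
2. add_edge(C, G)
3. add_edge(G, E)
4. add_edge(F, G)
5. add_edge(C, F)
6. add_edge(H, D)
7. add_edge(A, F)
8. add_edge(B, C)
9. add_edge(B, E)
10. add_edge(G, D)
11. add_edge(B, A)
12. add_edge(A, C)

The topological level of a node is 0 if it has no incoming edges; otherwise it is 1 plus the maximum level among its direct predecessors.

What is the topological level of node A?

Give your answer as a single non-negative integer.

Op 1: add_edge(A, G). Edges now: 1
Op 2: add_edge(C, G). Edges now: 2
Op 3: add_edge(G, E). Edges now: 3
Op 4: add_edge(F, G). Edges now: 4
Op 5: add_edge(C, F). Edges now: 5
Op 6: add_edge(H, D). Edges now: 6
Op 7: add_edge(A, F). Edges now: 7
Op 8: add_edge(B, C). Edges now: 8
Op 9: add_edge(B, E). Edges now: 9
Op 10: add_edge(G, D). Edges now: 10
Op 11: add_edge(B, A). Edges now: 11
Op 12: add_edge(A, C). Edges now: 12
Compute levels (Kahn BFS):
  sources (in-degree 0): B, H
  process B: level=0
    B->A: in-degree(A)=0, level(A)=1, enqueue
    B->C: in-degree(C)=1, level(C)>=1
    B->E: in-degree(E)=1, level(E)>=1
  process H: level=0
    H->D: in-degree(D)=1, level(D)>=1
  process A: level=1
    A->C: in-degree(C)=0, level(C)=2, enqueue
    A->F: in-degree(F)=1, level(F)>=2
    A->G: in-degree(G)=2, level(G)>=2
  process C: level=2
    C->F: in-degree(F)=0, level(F)=3, enqueue
    C->G: in-degree(G)=1, level(G)>=3
  process F: level=3
    F->G: in-degree(G)=0, level(G)=4, enqueue
  process G: level=4
    G->D: in-degree(D)=0, level(D)=5, enqueue
    G->E: in-degree(E)=0, level(E)=5, enqueue
  process D: level=5
  process E: level=5
All levels: A:1, B:0, C:2, D:5, E:5, F:3, G:4, H:0
level(A) = 1

Answer: 1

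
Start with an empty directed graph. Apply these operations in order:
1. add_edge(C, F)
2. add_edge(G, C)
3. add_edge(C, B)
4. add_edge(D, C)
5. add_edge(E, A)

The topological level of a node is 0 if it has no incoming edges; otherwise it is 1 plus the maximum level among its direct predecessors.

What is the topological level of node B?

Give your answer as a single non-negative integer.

Answer: 2

Derivation:
Op 1: add_edge(C, F). Edges now: 1
Op 2: add_edge(G, C). Edges now: 2
Op 3: add_edge(C, B). Edges now: 3
Op 4: add_edge(D, C). Edges now: 4
Op 5: add_edge(E, A). Edges now: 5
Compute levels (Kahn BFS):
  sources (in-degree 0): D, E, G
  process D: level=0
    D->C: in-degree(C)=1, level(C)>=1
  process E: level=0
    E->A: in-degree(A)=0, level(A)=1, enqueue
  process G: level=0
    G->C: in-degree(C)=0, level(C)=1, enqueue
  process A: level=1
  process C: level=1
    C->B: in-degree(B)=0, level(B)=2, enqueue
    C->F: in-degree(F)=0, level(F)=2, enqueue
  process B: level=2
  process F: level=2
All levels: A:1, B:2, C:1, D:0, E:0, F:2, G:0
level(B) = 2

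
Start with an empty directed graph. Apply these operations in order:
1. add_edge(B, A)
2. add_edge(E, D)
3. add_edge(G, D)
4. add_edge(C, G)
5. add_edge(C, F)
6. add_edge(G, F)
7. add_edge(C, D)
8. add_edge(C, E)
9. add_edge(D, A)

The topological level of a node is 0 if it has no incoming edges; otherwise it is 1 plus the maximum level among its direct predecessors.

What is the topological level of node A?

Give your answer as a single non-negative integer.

Op 1: add_edge(B, A). Edges now: 1
Op 2: add_edge(E, D). Edges now: 2
Op 3: add_edge(G, D). Edges now: 3
Op 4: add_edge(C, G). Edges now: 4
Op 5: add_edge(C, F). Edges now: 5
Op 6: add_edge(G, F). Edges now: 6
Op 7: add_edge(C, D). Edges now: 7
Op 8: add_edge(C, E). Edges now: 8
Op 9: add_edge(D, A). Edges now: 9
Compute levels (Kahn BFS):
  sources (in-degree 0): B, C
  process B: level=0
    B->A: in-degree(A)=1, level(A)>=1
  process C: level=0
    C->D: in-degree(D)=2, level(D)>=1
    C->E: in-degree(E)=0, level(E)=1, enqueue
    C->F: in-degree(F)=1, level(F)>=1
    C->G: in-degree(G)=0, level(G)=1, enqueue
  process E: level=1
    E->D: in-degree(D)=1, level(D)>=2
  process G: level=1
    G->D: in-degree(D)=0, level(D)=2, enqueue
    G->F: in-degree(F)=0, level(F)=2, enqueue
  process D: level=2
    D->A: in-degree(A)=0, level(A)=3, enqueue
  process F: level=2
  process A: level=3
All levels: A:3, B:0, C:0, D:2, E:1, F:2, G:1
level(A) = 3

Answer: 3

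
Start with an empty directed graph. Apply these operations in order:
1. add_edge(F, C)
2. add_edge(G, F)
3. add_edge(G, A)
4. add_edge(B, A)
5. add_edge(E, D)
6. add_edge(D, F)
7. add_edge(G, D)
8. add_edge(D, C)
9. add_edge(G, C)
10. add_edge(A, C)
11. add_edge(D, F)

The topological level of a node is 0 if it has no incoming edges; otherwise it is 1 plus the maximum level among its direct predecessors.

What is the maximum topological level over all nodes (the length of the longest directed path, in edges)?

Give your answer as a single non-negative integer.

Op 1: add_edge(F, C). Edges now: 1
Op 2: add_edge(G, F). Edges now: 2
Op 3: add_edge(G, A). Edges now: 3
Op 4: add_edge(B, A). Edges now: 4
Op 5: add_edge(E, D). Edges now: 5
Op 6: add_edge(D, F). Edges now: 6
Op 7: add_edge(G, D). Edges now: 7
Op 8: add_edge(D, C). Edges now: 8
Op 9: add_edge(G, C). Edges now: 9
Op 10: add_edge(A, C). Edges now: 10
Op 11: add_edge(D, F) (duplicate, no change). Edges now: 10
Compute levels (Kahn BFS):
  sources (in-degree 0): B, E, G
  process B: level=0
    B->A: in-degree(A)=1, level(A)>=1
  process E: level=0
    E->D: in-degree(D)=1, level(D)>=1
  process G: level=0
    G->A: in-degree(A)=0, level(A)=1, enqueue
    G->C: in-degree(C)=3, level(C)>=1
    G->D: in-degree(D)=0, level(D)=1, enqueue
    G->F: in-degree(F)=1, level(F)>=1
  process A: level=1
    A->C: in-degree(C)=2, level(C)>=2
  process D: level=1
    D->C: in-degree(C)=1, level(C)>=2
    D->F: in-degree(F)=0, level(F)=2, enqueue
  process F: level=2
    F->C: in-degree(C)=0, level(C)=3, enqueue
  process C: level=3
All levels: A:1, B:0, C:3, D:1, E:0, F:2, G:0
max level = 3

Answer: 3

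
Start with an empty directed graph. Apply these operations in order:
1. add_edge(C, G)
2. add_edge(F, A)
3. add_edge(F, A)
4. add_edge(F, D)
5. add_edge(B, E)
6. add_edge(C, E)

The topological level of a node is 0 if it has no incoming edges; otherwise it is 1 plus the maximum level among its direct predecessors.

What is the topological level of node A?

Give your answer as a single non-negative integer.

Op 1: add_edge(C, G). Edges now: 1
Op 2: add_edge(F, A). Edges now: 2
Op 3: add_edge(F, A) (duplicate, no change). Edges now: 2
Op 4: add_edge(F, D). Edges now: 3
Op 5: add_edge(B, E). Edges now: 4
Op 6: add_edge(C, E). Edges now: 5
Compute levels (Kahn BFS):
  sources (in-degree 0): B, C, F
  process B: level=0
    B->E: in-degree(E)=1, level(E)>=1
  process C: level=0
    C->E: in-degree(E)=0, level(E)=1, enqueue
    C->G: in-degree(G)=0, level(G)=1, enqueue
  process F: level=0
    F->A: in-degree(A)=0, level(A)=1, enqueue
    F->D: in-degree(D)=0, level(D)=1, enqueue
  process E: level=1
  process G: level=1
  process A: level=1
  process D: level=1
All levels: A:1, B:0, C:0, D:1, E:1, F:0, G:1
level(A) = 1

Answer: 1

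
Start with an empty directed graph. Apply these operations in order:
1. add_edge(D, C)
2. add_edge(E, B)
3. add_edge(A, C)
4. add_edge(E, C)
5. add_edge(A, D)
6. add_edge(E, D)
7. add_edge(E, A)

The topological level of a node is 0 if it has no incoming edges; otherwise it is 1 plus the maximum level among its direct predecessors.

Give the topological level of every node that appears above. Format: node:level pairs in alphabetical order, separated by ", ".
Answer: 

Op 1: add_edge(D, C). Edges now: 1
Op 2: add_edge(E, B). Edges now: 2
Op 3: add_edge(A, C). Edges now: 3
Op 4: add_edge(E, C). Edges now: 4
Op 5: add_edge(A, D). Edges now: 5
Op 6: add_edge(E, D). Edges now: 6
Op 7: add_edge(E, A). Edges now: 7
Compute levels (Kahn BFS):
  sources (in-degree 0): E
  process E: level=0
    E->A: in-degree(A)=0, level(A)=1, enqueue
    E->B: in-degree(B)=0, level(B)=1, enqueue
    E->C: in-degree(C)=2, level(C)>=1
    E->D: in-degree(D)=1, level(D)>=1
  process A: level=1
    A->C: in-degree(C)=1, level(C)>=2
    A->D: in-degree(D)=0, level(D)=2, enqueue
  process B: level=1
  process D: level=2
    D->C: in-degree(C)=0, level(C)=3, enqueue
  process C: level=3
All levels: A:1, B:1, C:3, D:2, E:0

Answer: A:1, B:1, C:3, D:2, E:0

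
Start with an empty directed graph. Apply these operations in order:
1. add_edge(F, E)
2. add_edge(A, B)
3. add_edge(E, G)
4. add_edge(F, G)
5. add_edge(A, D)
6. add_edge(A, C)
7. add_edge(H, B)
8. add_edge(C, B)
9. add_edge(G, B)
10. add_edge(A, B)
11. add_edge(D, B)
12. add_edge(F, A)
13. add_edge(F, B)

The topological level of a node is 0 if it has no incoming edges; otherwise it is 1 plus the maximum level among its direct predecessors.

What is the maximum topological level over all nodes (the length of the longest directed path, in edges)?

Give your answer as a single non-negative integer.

Answer: 3

Derivation:
Op 1: add_edge(F, E). Edges now: 1
Op 2: add_edge(A, B). Edges now: 2
Op 3: add_edge(E, G). Edges now: 3
Op 4: add_edge(F, G). Edges now: 4
Op 5: add_edge(A, D). Edges now: 5
Op 6: add_edge(A, C). Edges now: 6
Op 7: add_edge(H, B). Edges now: 7
Op 8: add_edge(C, B). Edges now: 8
Op 9: add_edge(G, B). Edges now: 9
Op 10: add_edge(A, B) (duplicate, no change). Edges now: 9
Op 11: add_edge(D, B). Edges now: 10
Op 12: add_edge(F, A). Edges now: 11
Op 13: add_edge(F, B). Edges now: 12
Compute levels (Kahn BFS):
  sources (in-degree 0): F, H
  process F: level=0
    F->A: in-degree(A)=0, level(A)=1, enqueue
    F->B: in-degree(B)=5, level(B)>=1
    F->E: in-degree(E)=0, level(E)=1, enqueue
    F->G: in-degree(G)=1, level(G)>=1
  process H: level=0
    H->B: in-degree(B)=4, level(B)>=1
  process A: level=1
    A->B: in-degree(B)=3, level(B)>=2
    A->C: in-degree(C)=0, level(C)=2, enqueue
    A->D: in-degree(D)=0, level(D)=2, enqueue
  process E: level=1
    E->G: in-degree(G)=0, level(G)=2, enqueue
  process C: level=2
    C->B: in-degree(B)=2, level(B)>=3
  process D: level=2
    D->B: in-degree(B)=1, level(B)>=3
  process G: level=2
    G->B: in-degree(B)=0, level(B)=3, enqueue
  process B: level=3
All levels: A:1, B:3, C:2, D:2, E:1, F:0, G:2, H:0
max level = 3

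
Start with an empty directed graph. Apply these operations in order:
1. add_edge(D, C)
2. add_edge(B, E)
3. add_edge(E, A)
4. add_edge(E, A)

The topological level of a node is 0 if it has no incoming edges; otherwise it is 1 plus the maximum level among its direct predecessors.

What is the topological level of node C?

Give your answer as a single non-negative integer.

Answer: 1

Derivation:
Op 1: add_edge(D, C). Edges now: 1
Op 2: add_edge(B, E). Edges now: 2
Op 3: add_edge(E, A). Edges now: 3
Op 4: add_edge(E, A) (duplicate, no change). Edges now: 3
Compute levels (Kahn BFS):
  sources (in-degree 0): B, D
  process B: level=0
    B->E: in-degree(E)=0, level(E)=1, enqueue
  process D: level=0
    D->C: in-degree(C)=0, level(C)=1, enqueue
  process E: level=1
    E->A: in-degree(A)=0, level(A)=2, enqueue
  process C: level=1
  process A: level=2
All levels: A:2, B:0, C:1, D:0, E:1
level(C) = 1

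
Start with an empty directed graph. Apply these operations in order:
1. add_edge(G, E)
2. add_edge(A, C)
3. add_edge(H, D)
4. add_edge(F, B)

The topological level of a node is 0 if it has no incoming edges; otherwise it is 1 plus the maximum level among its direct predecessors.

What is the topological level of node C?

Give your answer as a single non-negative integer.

Answer: 1

Derivation:
Op 1: add_edge(G, E). Edges now: 1
Op 2: add_edge(A, C). Edges now: 2
Op 3: add_edge(H, D). Edges now: 3
Op 4: add_edge(F, B). Edges now: 4
Compute levels (Kahn BFS):
  sources (in-degree 0): A, F, G, H
  process A: level=0
    A->C: in-degree(C)=0, level(C)=1, enqueue
  process F: level=0
    F->B: in-degree(B)=0, level(B)=1, enqueue
  process G: level=0
    G->E: in-degree(E)=0, level(E)=1, enqueue
  process H: level=0
    H->D: in-degree(D)=0, level(D)=1, enqueue
  process C: level=1
  process B: level=1
  process E: level=1
  process D: level=1
All levels: A:0, B:1, C:1, D:1, E:1, F:0, G:0, H:0
level(C) = 1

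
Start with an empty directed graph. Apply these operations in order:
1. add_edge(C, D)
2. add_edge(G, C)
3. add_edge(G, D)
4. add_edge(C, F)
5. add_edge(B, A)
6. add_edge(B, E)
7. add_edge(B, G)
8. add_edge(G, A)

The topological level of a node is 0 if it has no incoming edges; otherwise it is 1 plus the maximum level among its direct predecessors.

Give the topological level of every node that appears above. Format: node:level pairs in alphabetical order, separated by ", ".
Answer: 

Op 1: add_edge(C, D). Edges now: 1
Op 2: add_edge(G, C). Edges now: 2
Op 3: add_edge(G, D). Edges now: 3
Op 4: add_edge(C, F). Edges now: 4
Op 5: add_edge(B, A). Edges now: 5
Op 6: add_edge(B, E). Edges now: 6
Op 7: add_edge(B, G). Edges now: 7
Op 8: add_edge(G, A). Edges now: 8
Compute levels (Kahn BFS):
  sources (in-degree 0): B
  process B: level=0
    B->A: in-degree(A)=1, level(A)>=1
    B->E: in-degree(E)=0, level(E)=1, enqueue
    B->G: in-degree(G)=0, level(G)=1, enqueue
  process E: level=1
  process G: level=1
    G->A: in-degree(A)=0, level(A)=2, enqueue
    G->C: in-degree(C)=0, level(C)=2, enqueue
    G->D: in-degree(D)=1, level(D)>=2
  process A: level=2
  process C: level=2
    C->D: in-degree(D)=0, level(D)=3, enqueue
    C->F: in-degree(F)=0, level(F)=3, enqueue
  process D: level=3
  process F: level=3
All levels: A:2, B:0, C:2, D:3, E:1, F:3, G:1

Answer: A:2, B:0, C:2, D:3, E:1, F:3, G:1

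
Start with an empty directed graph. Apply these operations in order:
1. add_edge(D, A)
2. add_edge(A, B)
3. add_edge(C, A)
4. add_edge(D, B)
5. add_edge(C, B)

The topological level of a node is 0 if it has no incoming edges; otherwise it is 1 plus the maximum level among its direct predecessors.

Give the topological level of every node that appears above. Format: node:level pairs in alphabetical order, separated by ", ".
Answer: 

Op 1: add_edge(D, A). Edges now: 1
Op 2: add_edge(A, B). Edges now: 2
Op 3: add_edge(C, A). Edges now: 3
Op 4: add_edge(D, B). Edges now: 4
Op 5: add_edge(C, B). Edges now: 5
Compute levels (Kahn BFS):
  sources (in-degree 0): C, D
  process C: level=0
    C->A: in-degree(A)=1, level(A)>=1
    C->B: in-degree(B)=2, level(B)>=1
  process D: level=0
    D->A: in-degree(A)=0, level(A)=1, enqueue
    D->B: in-degree(B)=1, level(B)>=1
  process A: level=1
    A->B: in-degree(B)=0, level(B)=2, enqueue
  process B: level=2
All levels: A:1, B:2, C:0, D:0

Answer: A:1, B:2, C:0, D:0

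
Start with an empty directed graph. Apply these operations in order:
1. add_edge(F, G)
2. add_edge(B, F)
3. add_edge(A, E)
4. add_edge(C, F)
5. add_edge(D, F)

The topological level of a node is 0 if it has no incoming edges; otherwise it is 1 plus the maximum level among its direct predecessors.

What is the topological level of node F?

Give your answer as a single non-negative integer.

Answer: 1

Derivation:
Op 1: add_edge(F, G). Edges now: 1
Op 2: add_edge(B, F). Edges now: 2
Op 3: add_edge(A, E). Edges now: 3
Op 4: add_edge(C, F). Edges now: 4
Op 5: add_edge(D, F). Edges now: 5
Compute levels (Kahn BFS):
  sources (in-degree 0): A, B, C, D
  process A: level=0
    A->E: in-degree(E)=0, level(E)=1, enqueue
  process B: level=0
    B->F: in-degree(F)=2, level(F)>=1
  process C: level=0
    C->F: in-degree(F)=1, level(F)>=1
  process D: level=0
    D->F: in-degree(F)=0, level(F)=1, enqueue
  process E: level=1
  process F: level=1
    F->G: in-degree(G)=0, level(G)=2, enqueue
  process G: level=2
All levels: A:0, B:0, C:0, D:0, E:1, F:1, G:2
level(F) = 1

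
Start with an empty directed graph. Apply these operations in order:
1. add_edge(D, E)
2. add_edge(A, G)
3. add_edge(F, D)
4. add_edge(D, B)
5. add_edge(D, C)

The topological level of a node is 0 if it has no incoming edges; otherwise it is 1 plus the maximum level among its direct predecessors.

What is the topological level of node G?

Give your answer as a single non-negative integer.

Op 1: add_edge(D, E). Edges now: 1
Op 2: add_edge(A, G). Edges now: 2
Op 3: add_edge(F, D). Edges now: 3
Op 4: add_edge(D, B). Edges now: 4
Op 5: add_edge(D, C). Edges now: 5
Compute levels (Kahn BFS):
  sources (in-degree 0): A, F
  process A: level=0
    A->G: in-degree(G)=0, level(G)=1, enqueue
  process F: level=0
    F->D: in-degree(D)=0, level(D)=1, enqueue
  process G: level=1
  process D: level=1
    D->B: in-degree(B)=0, level(B)=2, enqueue
    D->C: in-degree(C)=0, level(C)=2, enqueue
    D->E: in-degree(E)=0, level(E)=2, enqueue
  process B: level=2
  process C: level=2
  process E: level=2
All levels: A:0, B:2, C:2, D:1, E:2, F:0, G:1
level(G) = 1

Answer: 1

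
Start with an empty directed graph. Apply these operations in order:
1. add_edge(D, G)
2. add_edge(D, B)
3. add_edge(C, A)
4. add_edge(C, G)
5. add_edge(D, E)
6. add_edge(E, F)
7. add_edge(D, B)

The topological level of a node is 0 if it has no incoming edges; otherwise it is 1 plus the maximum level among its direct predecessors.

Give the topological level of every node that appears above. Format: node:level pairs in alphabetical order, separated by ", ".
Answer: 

Op 1: add_edge(D, G). Edges now: 1
Op 2: add_edge(D, B). Edges now: 2
Op 3: add_edge(C, A). Edges now: 3
Op 4: add_edge(C, G). Edges now: 4
Op 5: add_edge(D, E). Edges now: 5
Op 6: add_edge(E, F). Edges now: 6
Op 7: add_edge(D, B) (duplicate, no change). Edges now: 6
Compute levels (Kahn BFS):
  sources (in-degree 0): C, D
  process C: level=0
    C->A: in-degree(A)=0, level(A)=1, enqueue
    C->G: in-degree(G)=1, level(G)>=1
  process D: level=0
    D->B: in-degree(B)=0, level(B)=1, enqueue
    D->E: in-degree(E)=0, level(E)=1, enqueue
    D->G: in-degree(G)=0, level(G)=1, enqueue
  process A: level=1
  process B: level=1
  process E: level=1
    E->F: in-degree(F)=0, level(F)=2, enqueue
  process G: level=1
  process F: level=2
All levels: A:1, B:1, C:0, D:0, E:1, F:2, G:1

Answer: A:1, B:1, C:0, D:0, E:1, F:2, G:1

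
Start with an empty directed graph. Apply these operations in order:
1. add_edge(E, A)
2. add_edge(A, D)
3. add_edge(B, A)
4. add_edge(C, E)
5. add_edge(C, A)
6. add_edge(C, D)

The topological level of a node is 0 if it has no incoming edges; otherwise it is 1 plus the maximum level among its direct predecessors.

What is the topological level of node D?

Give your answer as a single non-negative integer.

Op 1: add_edge(E, A). Edges now: 1
Op 2: add_edge(A, D). Edges now: 2
Op 3: add_edge(B, A). Edges now: 3
Op 4: add_edge(C, E). Edges now: 4
Op 5: add_edge(C, A). Edges now: 5
Op 6: add_edge(C, D). Edges now: 6
Compute levels (Kahn BFS):
  sources (in-degree 0): B, C
  process B: level=0
    B->A: in-degree(A)=2, level(A)>=1
  process C: level=0
    C->A: in-degree(A)=1, level(A)>=1
    C->D: in-degree(D)=1, level(D)>=1
    C->E: in-degree(E)=0, level(E)=1, enqueue
  process E: level=1
    E->A: in-degree(A)=0, level(A)=2, enqueue
  process A: level=2
    A->D: in-degree(D)=0, level(D)=3, enqueue
  process D: level=3
All levels: A:2, B:0, C:0, D:3, E:1
level(D) = 3

Answer: 3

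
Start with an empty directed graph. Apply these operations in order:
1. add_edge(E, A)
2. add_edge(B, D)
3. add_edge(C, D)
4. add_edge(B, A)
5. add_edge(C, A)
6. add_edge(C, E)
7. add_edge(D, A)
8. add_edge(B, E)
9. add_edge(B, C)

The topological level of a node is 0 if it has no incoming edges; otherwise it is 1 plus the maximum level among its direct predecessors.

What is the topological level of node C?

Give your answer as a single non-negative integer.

Answer: 1

Derivation:
Op 1: add_edge(E, A). Edges now: 1
Op 2: add_edge(B, D). Edges now: 2
Op 3: add_edge(C, D). Edges now: 3
Op 4: add_edge(B, A). Edges now: 4
Op 5: add_edge(C, A). Edges now: 5
Op 6: add_edge(C, E). Edges now: 6
Op 7: add_edge(D, A). Edges now: 7
Op 8: add_edge(B, E). Edges now: 8
Op 9: add_edge(B, C). Edges now: 9
Compute levels (Kahn BFS):
  sources (in-degree 0): B
  process B: level=0
    B->A: in-degree(A)=3, level(A)>=1
    B->C: in-degree(C)=0, level(C)=1, enqueue
    B->D: in-degree(D)=1, level(D)>=1
    B->E: in-degree(E)=1, level(E)>=1
  process C: level=1
    C->A: in-degree(A)=2, level(A)>=2
    C->D: in-degree(D)=0, level(D)=2, enqueue
    C->E: in-degree(E)=0, level(E)=2, enqueue
  process D: level=2
    D->A: in-degree(A)=1, level(A)>=3
  process E: level=2
    E->A: in-degree(A)=0, level(A)=3, enqueue
  process A: level=3
All levels: A:3, B:0, C:1, D:2, E:2
level(C) = 1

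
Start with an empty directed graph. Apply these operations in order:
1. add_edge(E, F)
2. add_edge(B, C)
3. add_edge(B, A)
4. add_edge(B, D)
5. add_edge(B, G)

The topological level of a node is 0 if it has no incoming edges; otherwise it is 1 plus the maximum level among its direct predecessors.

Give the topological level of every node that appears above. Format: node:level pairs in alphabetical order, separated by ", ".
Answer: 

Answer: A:1, B:0, C:1, D:1, E:0, F:1, G:1

Derivation:
Op 1: add_edge(E, F). Edges now: 1
Op 2: add_edge(B, C). Edges now: 2
Op 3: add_edge(B, A). Edges now: 3
Op 4: add_edge(B, D). Edges now: 4
Op 5: add_edge(B, G). Edges now: 5
Compute levels (Kahn BFS):
  sources (in-degree 0): B, E
  process B: level=0
    B->A: in-degree(A)=0, level(A)=1, enqueue
    B->C: in-degree(C)=0, level(C)=1, enqueue
    B->D: in-degree(D)=0, level(D)=1, enqueue
    B->G: in-degree(G)=0, level(G)=1, enqueue
  process E: level=0
    E->F: in-degree(F)=0, level(F)=1, enqueue
  process A: level=1
  process C: level=1
  process D: level=1
  process G: level=1
  process F: level=1
All levels: A:1, B:0, C:1, D:1, E:0, F:1, G:1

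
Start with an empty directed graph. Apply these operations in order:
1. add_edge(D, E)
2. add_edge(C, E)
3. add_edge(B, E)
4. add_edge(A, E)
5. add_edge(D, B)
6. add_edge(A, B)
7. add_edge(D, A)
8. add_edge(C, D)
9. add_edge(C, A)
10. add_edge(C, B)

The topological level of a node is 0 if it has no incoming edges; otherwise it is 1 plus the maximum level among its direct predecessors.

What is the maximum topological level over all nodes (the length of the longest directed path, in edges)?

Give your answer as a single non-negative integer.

Op 1: add_edge(D, E). Edges now: 1
Op 2: add_edge(C, E). Edges now: 2
Op 3: add_edge(B, E). Edges now: 3
Op 4: add_edge(A, E). Edges now: 4
Op 5: add_edge(D, B). Edges now: 5
Op 6: add_edge(A, B). Edges now: 6
Op 7: add_edge(D, A). Edges now: 7
Op 8: add_edge(C, D). Edges now: 8
Op 9: add_edge(C, A). Edges now: 9
Op 10: add_edge(C, B). Edges now: 10
Compute levels (Kahn BFS):
  sources (in-degree 0): C
  process C: level=0
    C->A: in-degree(A)=1, level(A)>=1
    C->B: in-degree(B)=2, level(B)>=1
    C->D: in-degree(D)=0, level(D)=1, enqueue
    C->E: in-degree(E)=3, level(E)>=1
  process D: level=1
    D->A: in-degree(A)=0, level(A)=2, enqueue
    D->B: in-degree(B)=1, level(B)>=2
    D->E: in-degree(E)=2, level(E)>=2
  process A: level=2
    A->B: in-degree(B)=0, level(B)=3, enqueue
    A->E: in-degree(E)=1, level(E)>=3
  process B: level=3
    B->E: in-degree(E)=0, level(E)=4, enqueue
  process E: level=4
All levels: A:2, B:3, C:0, D:1, E:4
max level = 4

Answer: 4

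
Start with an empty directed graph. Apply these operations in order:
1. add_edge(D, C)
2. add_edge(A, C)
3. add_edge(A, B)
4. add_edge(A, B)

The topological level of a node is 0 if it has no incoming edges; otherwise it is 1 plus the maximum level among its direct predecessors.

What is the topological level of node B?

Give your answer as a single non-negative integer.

Op 1: add_edge(D, C). Edges now: 1
Op 2: add_edge(A, C). Edges now: 2
Op 3: add_edge(A, B). Edges now: 3
Op 4: add_edge(A, B) (duplicate, no change). Edges now: 3
Compute levels (Kahn BFS):
  sources (in-degree 0): A, D
  process A: level=0
    A->B: in-degree(B)=0, level(B)=1, enqueue
    A->C: in-degree(C)=1, level(C)>=1
  process D: level=0
    D->C: in-degree(C)=0, level(C)=1, enqueue
  process B: level=1
  process C: level=1
All levels: A:0, B:1, C:1, D:0
level(B) = 1

Answer: 1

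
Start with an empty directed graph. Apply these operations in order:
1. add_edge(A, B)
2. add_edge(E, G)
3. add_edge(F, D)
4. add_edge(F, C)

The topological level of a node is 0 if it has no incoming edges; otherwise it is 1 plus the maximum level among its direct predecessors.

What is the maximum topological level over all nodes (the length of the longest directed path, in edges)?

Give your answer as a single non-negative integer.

Op 1: add_edge(A, B). Edges now: 1
Op 2: add_edge(E, G). Edges now: 2
Op 3: add_edge(F, D). Edges now: 3
Op 4: add_edge(F, C). Edges now: 4
Compute levels (Kahn BFS):
  sources (in-degree 0): A, E, F
  process A: level=0
    A->B: in-degree(B)=0, level(B)=1, enqueue
  process E: level=0
    E->G: in-degree(G)=0, level(G)=1, enqueue
  process F: level=0
    F->C: in-degree(C)=0, level(C)=1, enqueue
    F->D: in-degree(D)=0, level(D)=1, enqueue
  process B: level=1
  process G: level=1
  process C: level=1
  process D: level=1
All levels: A:0, B:1, C:1, D:1, E:0, F:0, G:1
max level = 1

Answer: 1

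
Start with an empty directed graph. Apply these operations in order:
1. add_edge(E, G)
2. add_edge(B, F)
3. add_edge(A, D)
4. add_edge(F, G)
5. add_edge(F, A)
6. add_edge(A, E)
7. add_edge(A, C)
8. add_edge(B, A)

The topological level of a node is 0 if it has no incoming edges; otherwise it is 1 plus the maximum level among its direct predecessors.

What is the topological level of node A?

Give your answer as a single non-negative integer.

Op 1: add_edge(E, G). Edges now: 1
Op 2: add_edge(B, F). Edges now: 2
Op 3: add_edge(A, D). Edges now: 3
Op 4: add_edge(F, G). Edges now: 4
Op 5: add_edge(F, A). Edges now: 5
Op 6: add_edge(A, E). Edges now: 6
Op 7: add_edge(A, C). Edges now: 7
Op 8: add_edge(B, A). Edges now: 8
Compute levels (Kahn BFS):
  sources (in-degree 0): B
  process B: level=0
    B->A: in-degree(A)=1, level(A)>=1
    B->F: in-degree(F)=0, level(F)=1, enqueue
  process F: level=1
    F->A: in-degree(A)=0, level(A)=2, enqueue
    F->G: in-degree(G)=1, level(G)>=2
  process A: level=2
    A->C: in-degree(C)=0, level(C)=3, enqueue
    A->D: in-degree(D)=0, level(D)=3, enqueue
    A->E: in-degree(E)=0, level(E)=3, enqueue
  process C: level=3
  process D: level=3
  process E: level=3
    E->G: in-degree(G)=0, level(G)=4, enqueue
  process G: level=4
All levels: A:2, B:0, C:3, D:3, E:3, F:1, G:4
level(A) = 2

Answer: 2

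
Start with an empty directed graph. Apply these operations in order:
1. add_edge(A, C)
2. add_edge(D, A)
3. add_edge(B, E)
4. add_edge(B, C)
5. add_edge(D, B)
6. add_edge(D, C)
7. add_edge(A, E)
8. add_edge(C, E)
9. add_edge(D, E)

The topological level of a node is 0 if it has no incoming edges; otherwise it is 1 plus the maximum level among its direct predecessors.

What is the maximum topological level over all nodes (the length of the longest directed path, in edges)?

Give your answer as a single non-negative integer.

Answer: 3

Derivation:
Op 1: add_edge(A, C). Edges now: 1
Op 2: add_edge(D, A). Edges now: 2
Op 3: add_edge(B, E). Edges now: 3
Op 4: add_edge(B, C). Edges now: 4
Op 5: add_edge(D, B). Edges now: 5
Op 6: add_edge(D, C). Edges now: 6
Op 7: add_edge(A, E). Edges now: 7
Op 8: add_edge(C, E). Edges now: 8
Op 9: add_edge(D, E). Edges now: 9
Compute levels (Kahn BFS):
  sources (in-degree 0): D
  process D: level=0
    D->A: in-degree(A)=0, level(A)=1, enqueue
    D->B: in-degree(B)=0, level(B)=1, enqueue
    D->C: in-degree(C)=2, level(C)>=1
    D->E: in-degree(E)=3, level(E)>=1
  process A: level=1
    A->C: in-degree(C)=1, level(C)>=2
    A->E: in-degree(E)=2, level(E)>=2
  process B: level=1
    B->C: in-degree(C)=0, level(C)=2, enqueue
    B->E: in-degree(E)=1, level(E)>=2
  process C: level=2
    C->E: in-degree(E)=0, level(E)=3, enqueue
  process E: level=3
All levels: A:1, B:1, C:2, D:0, E:3
max level = 3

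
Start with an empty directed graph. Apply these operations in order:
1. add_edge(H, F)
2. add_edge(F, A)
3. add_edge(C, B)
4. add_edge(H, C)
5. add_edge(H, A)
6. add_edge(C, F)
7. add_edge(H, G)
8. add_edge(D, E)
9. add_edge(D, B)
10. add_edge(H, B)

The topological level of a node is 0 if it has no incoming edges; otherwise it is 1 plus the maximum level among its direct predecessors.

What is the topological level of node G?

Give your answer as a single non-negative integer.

Op 1: add_edge(H, F). Edges now: 1
Op 2: add_edge(F, A). Edges now: 2
Op 3: add_edge(C, B). Edges now: 3
Op 4: add_edge(H, C). Edges now: 4
Op 5: add_edge(H, A). Edges now: 5
Op 6: add_edge(C, F). Edges now: 6
Op 7: add_edge(H, G). Edges now: 7
Op 8: add_edge(D, E). Edges now: 8
Op 9: add_edge(D, B). Edges now: 9
Op 10: add_edge(H, B). Edges now: 10
Compute levels (Kahn BFS):
  sources (in-degree 0): D, H
  process D: level=0
    D->B: in-degree(B)=2, level(B)>=1
    D->E: in-degree(E)=0, level(E)=1, enqueue
  process H: level=0
    H->A: in-degree(A)=1, level(A)>=1
    H->B: in-degree(B)=1, level(B)>=1
    H->C: in-degree(C)=0, level(C)=1, enqueue
    H->F: in-degree(F)=1, level(F)>=1
    H->G: in-degree(G)=0, level(G)=1, enqueue
  process E: level=1
  process C: level=1
    C->B: in-degree(B)=0, level(B)=2, enqueue
    C->F: in-degree(F)=0, level(F)=2, enqueue
  process G: level=1
  process B: level=2
  process F: level=2
    F->A: in-degree(A)=0, level(A)=3, enqueue
  process A: level=3
All levels: A:3, B:2, C:1, D:0, E:1, F:2, G:1, H:0
level(G) = 1

Answer: 1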